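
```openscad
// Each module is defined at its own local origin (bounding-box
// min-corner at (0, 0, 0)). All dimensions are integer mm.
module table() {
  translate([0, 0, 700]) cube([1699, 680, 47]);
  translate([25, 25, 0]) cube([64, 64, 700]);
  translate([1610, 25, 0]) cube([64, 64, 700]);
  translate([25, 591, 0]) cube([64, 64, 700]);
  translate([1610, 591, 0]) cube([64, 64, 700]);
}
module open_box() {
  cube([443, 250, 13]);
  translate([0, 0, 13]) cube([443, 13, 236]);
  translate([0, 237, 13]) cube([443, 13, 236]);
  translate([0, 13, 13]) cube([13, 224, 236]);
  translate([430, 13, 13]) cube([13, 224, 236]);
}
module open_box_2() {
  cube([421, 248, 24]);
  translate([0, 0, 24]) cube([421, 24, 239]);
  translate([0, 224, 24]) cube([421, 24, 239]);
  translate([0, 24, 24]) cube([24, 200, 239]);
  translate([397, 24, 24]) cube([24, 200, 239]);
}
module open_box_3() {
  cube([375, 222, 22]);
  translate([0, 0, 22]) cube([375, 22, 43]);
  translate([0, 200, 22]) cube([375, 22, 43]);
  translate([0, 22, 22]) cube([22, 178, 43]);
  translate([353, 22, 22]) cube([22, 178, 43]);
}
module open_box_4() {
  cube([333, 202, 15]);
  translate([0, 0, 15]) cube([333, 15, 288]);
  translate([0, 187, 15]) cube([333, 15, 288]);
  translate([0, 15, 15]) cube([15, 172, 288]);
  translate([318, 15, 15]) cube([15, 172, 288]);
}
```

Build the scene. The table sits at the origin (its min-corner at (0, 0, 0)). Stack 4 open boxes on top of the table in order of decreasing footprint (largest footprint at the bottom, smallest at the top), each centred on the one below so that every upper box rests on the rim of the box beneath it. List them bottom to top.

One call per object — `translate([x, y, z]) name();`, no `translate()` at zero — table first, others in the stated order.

table();
translate([628, 215, 747]) open_box();
translate([639, 216, 996]) open_box_2();
translate([662, 229, 1259]) open_box_3();
translate([683, 239, 1324]) open_box_4();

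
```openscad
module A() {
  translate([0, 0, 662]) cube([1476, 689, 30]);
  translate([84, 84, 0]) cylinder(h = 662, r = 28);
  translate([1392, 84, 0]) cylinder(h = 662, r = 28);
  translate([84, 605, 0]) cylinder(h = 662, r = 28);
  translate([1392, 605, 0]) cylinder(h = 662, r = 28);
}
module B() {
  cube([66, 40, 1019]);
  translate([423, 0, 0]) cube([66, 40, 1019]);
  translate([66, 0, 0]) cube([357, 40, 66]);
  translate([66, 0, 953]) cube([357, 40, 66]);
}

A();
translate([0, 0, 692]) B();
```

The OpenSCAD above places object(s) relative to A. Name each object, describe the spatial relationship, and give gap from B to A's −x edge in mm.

A is a table. B is a picture frame. The picture frame is on top of the table. The gap from the picture frame to the table's −x edge is 0 mm.

The picture frame's min-x is at 0; the table's min-x is 0; gap = 0 mm.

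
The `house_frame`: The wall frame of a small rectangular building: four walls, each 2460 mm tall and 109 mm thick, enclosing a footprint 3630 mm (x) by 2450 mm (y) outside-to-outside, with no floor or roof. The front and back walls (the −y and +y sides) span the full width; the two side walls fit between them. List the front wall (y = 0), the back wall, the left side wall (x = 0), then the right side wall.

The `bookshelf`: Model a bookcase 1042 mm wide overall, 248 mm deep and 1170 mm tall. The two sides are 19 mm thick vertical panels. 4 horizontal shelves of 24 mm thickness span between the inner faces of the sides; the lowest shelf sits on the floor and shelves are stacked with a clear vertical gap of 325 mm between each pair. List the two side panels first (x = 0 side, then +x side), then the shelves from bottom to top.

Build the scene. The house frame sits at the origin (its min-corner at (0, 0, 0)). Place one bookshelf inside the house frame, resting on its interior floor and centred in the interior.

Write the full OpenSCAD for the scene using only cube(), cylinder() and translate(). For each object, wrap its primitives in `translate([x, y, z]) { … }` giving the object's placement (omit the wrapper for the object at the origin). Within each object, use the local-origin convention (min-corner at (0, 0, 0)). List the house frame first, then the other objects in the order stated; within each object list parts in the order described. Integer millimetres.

cube([3630, 109, 2460]);
translate([0, 2341, 0]) cube([3630, 109, 2460]);
translate([0, 109, 0]) cube([109, 2232, 2460]);
translate([3521, 109, 0]) cube([109, 2232, 2460]);
translate([1294, 1101, 0]) {
  cube([19, 248, 1170]);
  translate([1023, 0, 0]) cube([19, 248, 1170]);
  translate([19, 0, 0]) cube([1004, 248, 24]);
  translate([19, 0, 349]) cube([1004, 248, 24]);
  translate([19, 0, 698]) cube([1004, 248, 24]);
  translate([19, 0, 1047]) cube([1004, 248, 24]);
}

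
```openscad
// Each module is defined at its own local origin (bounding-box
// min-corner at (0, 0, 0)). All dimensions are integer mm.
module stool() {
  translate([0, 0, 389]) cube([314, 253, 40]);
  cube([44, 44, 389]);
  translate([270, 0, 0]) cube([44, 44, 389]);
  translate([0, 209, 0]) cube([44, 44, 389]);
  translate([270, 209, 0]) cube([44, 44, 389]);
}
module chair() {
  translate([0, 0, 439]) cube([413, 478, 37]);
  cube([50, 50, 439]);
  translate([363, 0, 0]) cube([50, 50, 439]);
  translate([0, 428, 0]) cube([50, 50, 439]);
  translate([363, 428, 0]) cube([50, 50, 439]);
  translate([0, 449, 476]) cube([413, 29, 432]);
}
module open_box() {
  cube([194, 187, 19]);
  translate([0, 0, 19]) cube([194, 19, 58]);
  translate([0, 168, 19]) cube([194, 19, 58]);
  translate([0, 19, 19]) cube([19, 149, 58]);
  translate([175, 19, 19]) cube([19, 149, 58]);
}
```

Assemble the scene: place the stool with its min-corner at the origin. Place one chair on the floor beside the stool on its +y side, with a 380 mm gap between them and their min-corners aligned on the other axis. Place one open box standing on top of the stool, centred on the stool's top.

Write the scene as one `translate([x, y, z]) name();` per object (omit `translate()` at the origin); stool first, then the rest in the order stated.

stool();
translate([0, 633, 0]) chair();
translate([60, 33, 429]) open_box();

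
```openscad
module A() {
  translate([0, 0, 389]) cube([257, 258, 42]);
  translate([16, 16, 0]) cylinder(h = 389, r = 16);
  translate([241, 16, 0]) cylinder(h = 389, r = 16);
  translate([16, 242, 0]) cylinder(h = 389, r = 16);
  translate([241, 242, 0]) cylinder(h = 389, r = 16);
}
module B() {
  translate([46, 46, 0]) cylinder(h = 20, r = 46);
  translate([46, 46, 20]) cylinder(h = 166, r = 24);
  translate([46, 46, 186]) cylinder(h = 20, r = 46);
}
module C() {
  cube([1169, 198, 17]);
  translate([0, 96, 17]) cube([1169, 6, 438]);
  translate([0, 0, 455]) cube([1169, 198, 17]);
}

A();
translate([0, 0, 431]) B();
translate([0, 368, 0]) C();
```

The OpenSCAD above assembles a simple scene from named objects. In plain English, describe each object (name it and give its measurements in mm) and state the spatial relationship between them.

A is a four-legged stool. The seat is a 257×258×42 mm slab whose top surface is at z = 431 mm; four round legs, each 32 mm in diameter, run from the floor (z = 0) to the underside of the seat, each leg's axis is inset half a diameter from the nearest pair of seat edges (so the leg's bounding box is flush with the corner).

B is a spool: two coaxial disc flanges of radius 46 mm and thickness 20 mm, joined by a core cylinder of radius 24 mm and height 166 mm. The lower flange rests on z = 0 and the three cylinders share a vertical axis.

C is an I-beam lying along x, 1169 mm long. Overall section height 472 mm. Two flanges 198 mm wide (y) and 17 mm thick, one on the floor and one at the top; a web 6 mm thick runs between them, centred on the flange width.

The spool is on top of the stool. The I-beam is on the floor beside the stool on its +y side.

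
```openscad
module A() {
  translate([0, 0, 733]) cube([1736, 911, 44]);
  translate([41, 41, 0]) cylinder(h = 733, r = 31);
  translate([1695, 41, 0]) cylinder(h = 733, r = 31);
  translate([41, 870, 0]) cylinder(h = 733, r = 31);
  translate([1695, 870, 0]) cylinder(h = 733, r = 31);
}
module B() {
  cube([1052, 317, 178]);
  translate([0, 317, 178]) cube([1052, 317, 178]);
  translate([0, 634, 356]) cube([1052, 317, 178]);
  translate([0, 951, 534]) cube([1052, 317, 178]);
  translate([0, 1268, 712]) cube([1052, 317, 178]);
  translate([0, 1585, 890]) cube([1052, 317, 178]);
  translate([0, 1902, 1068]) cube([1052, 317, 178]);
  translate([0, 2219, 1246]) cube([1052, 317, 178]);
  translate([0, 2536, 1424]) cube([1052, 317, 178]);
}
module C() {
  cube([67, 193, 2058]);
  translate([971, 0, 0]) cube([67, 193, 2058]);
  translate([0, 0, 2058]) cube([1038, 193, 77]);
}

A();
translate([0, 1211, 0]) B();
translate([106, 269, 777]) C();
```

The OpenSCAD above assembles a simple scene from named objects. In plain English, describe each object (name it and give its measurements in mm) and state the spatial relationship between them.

A is a table with a 1736×911 mm rectangular top, 44 mm thick, top surface at z = 777 mm, supported by four round legs of 62 mm diameter, each leg's bounding box inset 10 mm from the nearest pair of top edges, running from the floor.

B is a run of 9 identical solid stair steps. Each tread is 1052×317 mm and each step block is 178 mm high. Step 1 rests on the floor; step k is offset from step 1 by (k−1)×317 mm in y and (k−1)×178 mm in z.

C is a rectangular door frame: two vertical jambs of 67×193 mm section, 2058 mm tall, with a clear opening 904 mm wide between their inner faces. A header 77 mm tall and 193 mm deep lies on top of the jambs and spans the full outside width.

The staircase is on the floor beside the table on its +y side. The door frame is on top of the table.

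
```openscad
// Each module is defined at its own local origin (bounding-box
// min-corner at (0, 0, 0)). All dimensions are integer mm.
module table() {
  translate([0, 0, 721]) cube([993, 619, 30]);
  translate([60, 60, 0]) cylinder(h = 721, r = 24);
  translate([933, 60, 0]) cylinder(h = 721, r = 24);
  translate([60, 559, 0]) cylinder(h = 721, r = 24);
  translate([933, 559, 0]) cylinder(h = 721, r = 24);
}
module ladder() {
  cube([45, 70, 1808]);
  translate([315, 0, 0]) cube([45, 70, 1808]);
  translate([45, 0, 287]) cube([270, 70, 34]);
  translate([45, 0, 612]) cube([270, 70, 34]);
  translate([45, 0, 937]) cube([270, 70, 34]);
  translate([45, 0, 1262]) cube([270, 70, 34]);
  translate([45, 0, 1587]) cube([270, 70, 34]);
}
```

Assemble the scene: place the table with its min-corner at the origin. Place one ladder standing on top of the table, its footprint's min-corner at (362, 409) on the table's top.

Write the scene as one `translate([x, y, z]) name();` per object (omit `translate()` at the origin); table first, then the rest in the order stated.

table();
translate([362, 409, 751]) ladder();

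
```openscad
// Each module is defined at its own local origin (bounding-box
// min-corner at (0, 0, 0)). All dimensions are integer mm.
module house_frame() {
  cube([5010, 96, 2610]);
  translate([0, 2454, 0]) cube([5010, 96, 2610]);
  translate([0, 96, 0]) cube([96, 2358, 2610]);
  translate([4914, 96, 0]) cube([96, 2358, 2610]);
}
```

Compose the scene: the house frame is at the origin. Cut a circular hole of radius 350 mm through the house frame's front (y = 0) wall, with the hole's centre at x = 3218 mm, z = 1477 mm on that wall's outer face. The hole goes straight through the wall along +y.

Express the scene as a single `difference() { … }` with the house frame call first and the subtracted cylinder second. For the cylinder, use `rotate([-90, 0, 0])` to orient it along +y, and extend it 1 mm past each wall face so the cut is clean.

difference() {
  house_frame();
  translate([3218, -1, 1477]) rotate([-90, 0, 0]) cylinder(h = 98, r = 350);
}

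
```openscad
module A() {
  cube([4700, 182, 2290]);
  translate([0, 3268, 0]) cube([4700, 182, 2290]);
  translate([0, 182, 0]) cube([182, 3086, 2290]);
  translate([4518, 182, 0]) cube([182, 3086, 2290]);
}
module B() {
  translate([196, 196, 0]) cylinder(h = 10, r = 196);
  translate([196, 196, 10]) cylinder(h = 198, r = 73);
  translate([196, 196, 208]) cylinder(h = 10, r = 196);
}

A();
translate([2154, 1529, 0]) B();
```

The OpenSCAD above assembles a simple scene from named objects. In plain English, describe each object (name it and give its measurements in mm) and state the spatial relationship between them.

A is the wall frame of a small rectangular building: four walls, each 2290 mm tall and 182 mm thick, enclosing a footprint 4700 mm (x) by 3450 mm (y) outside-to-outside, with no floor or roof. The front and back walls (the −y and +y sides) span the full width; the two side walls fit between them.

B is a spool: two coaxial disc flanges of radius 196 mm and thickness 10 mm, joined by a core cylinder of radius 73 mm and height 198 mm. The lower flange rests on z = 0 and the three cylinders share a vertical axis.

The spool sits inside the house frame, centred.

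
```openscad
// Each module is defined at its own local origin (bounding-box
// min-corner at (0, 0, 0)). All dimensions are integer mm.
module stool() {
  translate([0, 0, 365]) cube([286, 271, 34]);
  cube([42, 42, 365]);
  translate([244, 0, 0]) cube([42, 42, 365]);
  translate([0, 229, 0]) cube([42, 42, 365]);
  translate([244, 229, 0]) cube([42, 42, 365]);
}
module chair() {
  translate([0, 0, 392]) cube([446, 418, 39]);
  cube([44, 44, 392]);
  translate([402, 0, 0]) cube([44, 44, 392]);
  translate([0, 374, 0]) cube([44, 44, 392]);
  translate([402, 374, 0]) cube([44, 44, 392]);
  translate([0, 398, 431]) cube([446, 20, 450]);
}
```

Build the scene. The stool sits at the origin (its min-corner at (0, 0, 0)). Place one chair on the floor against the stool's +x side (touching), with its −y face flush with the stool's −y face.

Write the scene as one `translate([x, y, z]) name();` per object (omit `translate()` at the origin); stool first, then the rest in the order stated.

stool();
translate([286, 0, 0]) chair();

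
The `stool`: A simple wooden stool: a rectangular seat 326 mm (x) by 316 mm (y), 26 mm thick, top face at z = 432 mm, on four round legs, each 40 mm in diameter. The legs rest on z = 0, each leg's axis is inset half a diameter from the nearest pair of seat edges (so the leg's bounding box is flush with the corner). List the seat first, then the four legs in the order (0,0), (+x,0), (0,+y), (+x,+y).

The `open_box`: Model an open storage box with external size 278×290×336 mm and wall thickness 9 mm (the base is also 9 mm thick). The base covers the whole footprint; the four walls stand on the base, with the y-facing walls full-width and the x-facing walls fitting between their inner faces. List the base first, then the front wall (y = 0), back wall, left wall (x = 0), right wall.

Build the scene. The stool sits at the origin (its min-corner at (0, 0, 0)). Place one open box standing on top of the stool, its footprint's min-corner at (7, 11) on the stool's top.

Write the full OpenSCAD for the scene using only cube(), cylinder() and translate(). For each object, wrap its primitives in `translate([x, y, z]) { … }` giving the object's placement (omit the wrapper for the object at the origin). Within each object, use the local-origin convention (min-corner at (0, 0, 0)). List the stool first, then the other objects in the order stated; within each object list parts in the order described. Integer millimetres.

translate([0, 0, 406]) cube([326, 316, 26]);
translate([20, 20, 0]) cylinder(h = 406, r = 20);
translate([306, 20, 0]) cylinder(h = 406, r = 20);
translate([20, 296, 0]) cylinder(h = 406, r = 20);
translate([306, 296, 0]) cylinder(h = 406, r = 20);
translate([7, 11, 432]) {
  cube([278, 290, 9]);
  translate([0, 0, 9]) cube([278, 9, 327]);
  translate([0, 281, 9]) cube([278, 9, 327]);
  translate([0, 9, 9]) cube([9, 272, 327]);
  translate([269, 9, 9]) cube([9, 272, 327]);
}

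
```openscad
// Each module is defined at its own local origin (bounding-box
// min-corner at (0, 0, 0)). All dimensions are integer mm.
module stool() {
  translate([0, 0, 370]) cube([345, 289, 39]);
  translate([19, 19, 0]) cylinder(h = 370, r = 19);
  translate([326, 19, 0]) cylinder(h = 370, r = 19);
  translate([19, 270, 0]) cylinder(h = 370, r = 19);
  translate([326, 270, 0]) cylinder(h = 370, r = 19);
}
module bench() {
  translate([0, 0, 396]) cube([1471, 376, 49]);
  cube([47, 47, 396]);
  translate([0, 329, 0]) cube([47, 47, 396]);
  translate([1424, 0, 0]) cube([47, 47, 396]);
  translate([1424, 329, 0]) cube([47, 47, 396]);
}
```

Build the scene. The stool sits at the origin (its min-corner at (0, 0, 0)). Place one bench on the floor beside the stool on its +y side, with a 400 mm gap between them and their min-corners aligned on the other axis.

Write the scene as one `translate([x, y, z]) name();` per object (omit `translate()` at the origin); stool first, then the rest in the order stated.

stool();
translate([0, 689, 0]) bench();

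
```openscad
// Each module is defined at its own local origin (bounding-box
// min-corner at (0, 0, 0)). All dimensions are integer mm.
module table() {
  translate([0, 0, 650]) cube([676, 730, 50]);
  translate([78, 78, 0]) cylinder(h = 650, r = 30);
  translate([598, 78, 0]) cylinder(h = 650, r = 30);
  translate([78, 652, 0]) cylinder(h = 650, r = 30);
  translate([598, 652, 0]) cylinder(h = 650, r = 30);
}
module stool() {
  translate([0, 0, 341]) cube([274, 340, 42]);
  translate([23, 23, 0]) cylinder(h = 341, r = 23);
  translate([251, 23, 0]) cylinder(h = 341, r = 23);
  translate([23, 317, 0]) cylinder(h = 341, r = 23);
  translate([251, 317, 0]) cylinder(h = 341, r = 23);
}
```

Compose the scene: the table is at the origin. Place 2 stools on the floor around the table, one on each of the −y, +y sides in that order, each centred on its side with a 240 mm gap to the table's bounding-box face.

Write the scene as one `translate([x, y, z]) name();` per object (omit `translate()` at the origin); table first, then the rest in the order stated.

table();
translate([201, -580, 0]) stool();
translate([201, 970, 0]) stool();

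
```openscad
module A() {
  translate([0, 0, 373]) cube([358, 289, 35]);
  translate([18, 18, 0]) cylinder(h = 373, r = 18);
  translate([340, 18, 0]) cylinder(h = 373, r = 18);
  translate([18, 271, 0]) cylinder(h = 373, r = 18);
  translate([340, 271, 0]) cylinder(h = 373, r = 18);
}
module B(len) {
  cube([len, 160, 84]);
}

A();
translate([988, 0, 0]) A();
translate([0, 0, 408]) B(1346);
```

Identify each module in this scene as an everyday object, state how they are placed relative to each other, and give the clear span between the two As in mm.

A is a stool. B is a beam. A beam spans the tops of two stools. The clear span between the two stools is 630 mm.

Second stool starts at x = 988; first ends at x = 358; clear span = 988 − 358 = 630 mm.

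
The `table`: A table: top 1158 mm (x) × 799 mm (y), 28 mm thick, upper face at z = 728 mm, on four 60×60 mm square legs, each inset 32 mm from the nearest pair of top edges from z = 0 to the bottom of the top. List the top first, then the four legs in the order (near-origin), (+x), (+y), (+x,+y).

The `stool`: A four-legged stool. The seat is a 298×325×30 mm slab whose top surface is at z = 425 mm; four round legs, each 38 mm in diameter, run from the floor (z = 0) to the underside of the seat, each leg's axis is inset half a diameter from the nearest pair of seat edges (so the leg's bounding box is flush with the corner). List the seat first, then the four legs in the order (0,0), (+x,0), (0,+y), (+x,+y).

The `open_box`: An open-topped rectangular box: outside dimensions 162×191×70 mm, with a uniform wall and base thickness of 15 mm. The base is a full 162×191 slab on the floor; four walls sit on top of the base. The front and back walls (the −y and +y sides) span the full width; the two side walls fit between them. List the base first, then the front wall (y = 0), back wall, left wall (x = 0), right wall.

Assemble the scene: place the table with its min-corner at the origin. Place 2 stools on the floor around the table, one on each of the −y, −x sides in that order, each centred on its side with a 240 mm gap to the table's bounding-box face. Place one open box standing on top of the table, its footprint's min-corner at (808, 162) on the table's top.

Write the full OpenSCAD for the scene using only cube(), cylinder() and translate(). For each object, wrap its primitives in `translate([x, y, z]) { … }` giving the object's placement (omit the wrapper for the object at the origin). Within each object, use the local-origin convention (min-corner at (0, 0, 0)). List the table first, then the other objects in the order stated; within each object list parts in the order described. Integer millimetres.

translate([0, 0, 700]) cube([1158, 799, 28]);
translate([32, 32, 0]) cube([60, 60, 700]);
translate([1066, 32, 0]) cube([60, 60, 700]);
translate([32, 707, 0]) cube([60, 60, 700]);
translate([1066, 707, 0]) cube([60, 60, 700]);
translate([430, -565, 0]) {
  translate([0, 0, 395]) cube([298, 325, 30]);
  translate([19, 19, 0]) cylinder(h = 395, r = 19);
  translate([279, 19, 0]) cylinder(h = 395, r = 19);
  translate([19, 306, 0]) cylinder(h = 395, r = 19);
  translate([279, 306, 0]) cylinder(h = 395, r = 19);
}
translate([-538, 237, 0]) {
  translate([0, 0, 395]) cube([298, 325, 30]);
  translate([19, 19, 0]) cylinder(h = 395, r = 19);
  translate([279, 19, 0]) cylinder(h = 395, r = 19);
  translate([19, 306, 0]) cylinder(h = 395, r = 19);
  translate([279, 306, 0]) cylinder(h = 395, r = 19);
}
translate([808, 162, 728]) {
  cube([162, 191, 15]);
  translate([0, 0, 15]) cube([162, 15, 55]);
  translate([0, 176, 15]) cube([162, 15, 55]);
  translate([0, 15, 15]) cube([15, 161, 55]);
  translate([147, 15, 15]) cube([15, 161, 55]);
}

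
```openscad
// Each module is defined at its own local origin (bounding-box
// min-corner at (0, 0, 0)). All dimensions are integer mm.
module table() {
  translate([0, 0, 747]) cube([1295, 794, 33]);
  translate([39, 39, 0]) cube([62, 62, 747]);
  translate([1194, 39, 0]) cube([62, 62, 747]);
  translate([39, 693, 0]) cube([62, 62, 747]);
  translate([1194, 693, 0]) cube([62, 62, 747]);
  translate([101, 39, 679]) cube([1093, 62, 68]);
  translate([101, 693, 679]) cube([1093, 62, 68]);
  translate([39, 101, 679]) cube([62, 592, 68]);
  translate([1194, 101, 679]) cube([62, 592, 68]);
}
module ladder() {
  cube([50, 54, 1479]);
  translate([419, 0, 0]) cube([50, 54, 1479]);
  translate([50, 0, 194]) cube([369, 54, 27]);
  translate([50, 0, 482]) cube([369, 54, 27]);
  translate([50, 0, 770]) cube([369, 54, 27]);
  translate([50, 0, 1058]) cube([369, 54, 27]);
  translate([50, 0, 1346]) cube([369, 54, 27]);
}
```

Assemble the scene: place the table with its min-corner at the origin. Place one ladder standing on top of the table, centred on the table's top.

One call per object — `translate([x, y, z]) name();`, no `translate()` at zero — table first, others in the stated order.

table();
translate([413, 370, 780]) ladder();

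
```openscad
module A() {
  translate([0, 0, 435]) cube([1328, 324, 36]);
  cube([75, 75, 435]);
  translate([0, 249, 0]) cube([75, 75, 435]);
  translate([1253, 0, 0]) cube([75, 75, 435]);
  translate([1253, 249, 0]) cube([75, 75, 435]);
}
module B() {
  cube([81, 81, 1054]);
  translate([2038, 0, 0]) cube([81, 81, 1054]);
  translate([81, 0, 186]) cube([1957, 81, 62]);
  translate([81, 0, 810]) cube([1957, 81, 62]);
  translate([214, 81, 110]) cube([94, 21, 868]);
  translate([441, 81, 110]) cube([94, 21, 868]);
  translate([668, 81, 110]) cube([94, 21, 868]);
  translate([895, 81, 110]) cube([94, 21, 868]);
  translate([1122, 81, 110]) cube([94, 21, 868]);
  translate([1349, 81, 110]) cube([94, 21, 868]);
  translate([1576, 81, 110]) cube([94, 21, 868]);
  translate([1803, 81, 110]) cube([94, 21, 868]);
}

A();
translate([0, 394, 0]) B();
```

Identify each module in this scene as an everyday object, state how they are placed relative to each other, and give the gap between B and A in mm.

A is a bench. B is a fence section. The fence section is on the floor beside the bench on its +y side. The gap between the fence section and the bench is 70 mm.

The fence section's nearest face is 70 mm from the bench's +y face.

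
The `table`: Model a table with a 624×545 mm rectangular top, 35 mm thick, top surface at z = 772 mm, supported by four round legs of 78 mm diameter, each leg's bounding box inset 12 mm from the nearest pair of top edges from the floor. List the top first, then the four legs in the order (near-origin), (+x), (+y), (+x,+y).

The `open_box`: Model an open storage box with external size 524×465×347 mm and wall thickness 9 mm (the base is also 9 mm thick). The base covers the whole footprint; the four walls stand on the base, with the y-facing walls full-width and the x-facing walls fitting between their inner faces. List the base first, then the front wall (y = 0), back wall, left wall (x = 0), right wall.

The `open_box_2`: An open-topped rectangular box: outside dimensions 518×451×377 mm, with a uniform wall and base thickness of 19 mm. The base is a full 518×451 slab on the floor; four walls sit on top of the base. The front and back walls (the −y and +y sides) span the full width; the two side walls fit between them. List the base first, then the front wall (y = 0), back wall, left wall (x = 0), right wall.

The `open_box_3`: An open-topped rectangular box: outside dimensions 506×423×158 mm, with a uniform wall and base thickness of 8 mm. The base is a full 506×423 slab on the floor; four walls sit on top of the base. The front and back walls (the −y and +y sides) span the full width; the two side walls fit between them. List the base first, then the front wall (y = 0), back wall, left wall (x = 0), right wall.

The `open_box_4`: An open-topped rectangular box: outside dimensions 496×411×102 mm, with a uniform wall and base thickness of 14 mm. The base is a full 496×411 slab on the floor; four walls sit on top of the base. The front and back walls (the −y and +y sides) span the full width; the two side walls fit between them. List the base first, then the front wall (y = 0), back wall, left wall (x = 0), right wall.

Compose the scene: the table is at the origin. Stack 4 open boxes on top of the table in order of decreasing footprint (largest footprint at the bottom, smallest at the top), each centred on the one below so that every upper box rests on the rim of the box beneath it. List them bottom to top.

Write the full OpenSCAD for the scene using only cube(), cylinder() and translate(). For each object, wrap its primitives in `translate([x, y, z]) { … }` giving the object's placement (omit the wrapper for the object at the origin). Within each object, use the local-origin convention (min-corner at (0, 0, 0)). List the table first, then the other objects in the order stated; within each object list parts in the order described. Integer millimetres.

translate([0, 0, 737]) cube([624, 545, 35]);
translate([51, 51, 0]) cylinder(h = 737, r = 39);
translate([573, 51, 0]) cylinder(h = 737, r = 39);
translate([51, 494, 0]) cylinder(h = 737, r = 39);
translate([573, 494, 0]) cylinder(h = 737, r = 39);
translate([50, 40, 772]) {
  cube([524, 465, 9]);
  translate([0, 0, 9]) cube([524, 9, 338]);
  translate([0, 456, 9]) cube([524, 9, 338]);
  translate([0, 9, 9]) cube([9, 447, 338]);
  translate([515, 9, 9]) cube([9, 447, 338]);
}
translate([53, 47, 1119]) {
  cube([518, 451, 19]);
  translate([0, 0, 19]) cube([518, 19, 358]);
  translate([0, 432, 19]) cube([518, 19, 358]);
  translate([0, 19, 19]) cube([19, 413, 358]);
  translate([499, 19, 19]) cube([19, 413, 358]);
}
translate([59, 61, 1496]) {
  cube([506, 423, 8]);
  translate([0, 0, 8]) cube([506, 8, 150]);
  translate([0, 415, 8]) cube([506, 8, 150]);
  translate([0, 8, 8]) cube([8, 407, 150]);
  translate([498, 8, 8]) cube([8, 407, 150]);
}
translate([64, 67, 1654]) {
  cube([496, 411, 14]);
  translate([0, 0, 14]) cube([496, 14, 88]);
  translate([0, 397, 14]) cube([496, 14, 88]);
  translate([0, 14, 14]) cube([14, 383, 88]);
  translate([482, 14, 14]) cube([14, 383, 88]);
}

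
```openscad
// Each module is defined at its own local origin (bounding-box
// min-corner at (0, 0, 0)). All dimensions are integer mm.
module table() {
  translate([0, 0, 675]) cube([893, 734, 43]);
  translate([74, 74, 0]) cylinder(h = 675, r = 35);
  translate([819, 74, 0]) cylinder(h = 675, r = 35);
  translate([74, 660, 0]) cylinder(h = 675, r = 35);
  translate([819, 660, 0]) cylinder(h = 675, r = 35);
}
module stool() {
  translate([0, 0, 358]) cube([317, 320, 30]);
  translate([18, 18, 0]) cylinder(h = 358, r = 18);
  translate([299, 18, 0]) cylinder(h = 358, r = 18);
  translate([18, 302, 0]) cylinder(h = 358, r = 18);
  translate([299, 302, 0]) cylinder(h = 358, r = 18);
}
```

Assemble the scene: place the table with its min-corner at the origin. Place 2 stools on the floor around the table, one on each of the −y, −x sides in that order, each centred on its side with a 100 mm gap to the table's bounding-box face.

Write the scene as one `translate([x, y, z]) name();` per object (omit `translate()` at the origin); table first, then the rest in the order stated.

table();
translate([288, -420, 0]) stool();
translate([-417, 207, 0]) stool();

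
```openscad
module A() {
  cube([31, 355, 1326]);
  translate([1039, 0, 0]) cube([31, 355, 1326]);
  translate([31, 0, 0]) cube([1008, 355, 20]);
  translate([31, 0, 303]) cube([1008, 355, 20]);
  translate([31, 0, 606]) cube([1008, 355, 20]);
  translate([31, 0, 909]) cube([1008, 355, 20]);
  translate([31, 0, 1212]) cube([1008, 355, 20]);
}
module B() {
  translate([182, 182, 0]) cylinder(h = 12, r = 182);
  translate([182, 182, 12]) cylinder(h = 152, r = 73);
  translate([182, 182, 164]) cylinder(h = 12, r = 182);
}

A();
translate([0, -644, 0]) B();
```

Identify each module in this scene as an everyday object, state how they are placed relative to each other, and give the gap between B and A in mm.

The spool's nearest face is 280 mm from the bookshelf's −y face.

A is a bookshelf. B is a spool. The spool is on the floor beside the bookshelf on its −y side. The gap between the spool and the bookshelf is 280 mm.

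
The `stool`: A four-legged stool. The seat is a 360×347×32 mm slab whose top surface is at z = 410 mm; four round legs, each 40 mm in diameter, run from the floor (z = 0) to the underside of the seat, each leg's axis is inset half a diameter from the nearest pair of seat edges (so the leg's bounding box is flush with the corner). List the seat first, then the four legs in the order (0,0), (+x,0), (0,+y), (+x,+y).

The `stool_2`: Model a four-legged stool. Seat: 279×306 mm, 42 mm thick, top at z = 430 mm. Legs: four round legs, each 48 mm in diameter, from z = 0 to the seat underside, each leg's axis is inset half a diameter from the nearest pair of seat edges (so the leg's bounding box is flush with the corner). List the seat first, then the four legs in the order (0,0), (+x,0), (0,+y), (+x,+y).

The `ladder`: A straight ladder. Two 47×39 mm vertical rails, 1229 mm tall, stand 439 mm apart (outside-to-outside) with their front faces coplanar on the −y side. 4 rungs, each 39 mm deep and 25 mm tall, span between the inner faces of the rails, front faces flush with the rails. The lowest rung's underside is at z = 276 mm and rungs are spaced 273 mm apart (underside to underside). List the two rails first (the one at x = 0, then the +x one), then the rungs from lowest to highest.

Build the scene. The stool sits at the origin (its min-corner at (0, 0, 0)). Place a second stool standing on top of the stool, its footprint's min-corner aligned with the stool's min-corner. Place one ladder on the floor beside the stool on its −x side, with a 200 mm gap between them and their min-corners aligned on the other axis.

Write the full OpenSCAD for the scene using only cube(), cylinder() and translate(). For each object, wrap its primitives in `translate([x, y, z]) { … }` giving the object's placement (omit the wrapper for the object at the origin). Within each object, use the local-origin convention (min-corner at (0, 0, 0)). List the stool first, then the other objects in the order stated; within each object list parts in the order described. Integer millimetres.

translate([0, 0, 378]) cube([360, 347, 32]);
translate([20, 20, 0]) cylinder(h = 378, r = 20);
translate([340, 20, 0]) cylinder(h = 378, r = 20);
translate([20, 327, 0]) cylinder(h = 378, r = 20);
translate([340, 327, 0]) cylinder(h = 378, r = 20);
translate([0, 0, 410]) {
  translate([0, 0, 388]) cube([279, 306, 42]);
  translate([24, 24, 0]) cylinder(h = 388, r = 24);
  translate([255, 24, 0]) cylinder(h = 388, r = 24);
  translate([24, 282, 0]) cylinder(h = 388, r = 24);
  translate([255, 282, 0]) cylinder(h = 388, r = 24);
}
translate([-639, 0, 0]) {
  cube([47, 39, 1229]);
  translate([392, 0, 0]) cube([47, 39, 1229]);
  translate([47, 0, 276]) cube([345, 39, 25]);
  translate([47, 0, 549]) cube([345, 39, 25]);
  translate([47, 0, 822]) cube([345, 39, 25]);
  translate([47, 0, 1095]) cube([345, 39, 25]);
}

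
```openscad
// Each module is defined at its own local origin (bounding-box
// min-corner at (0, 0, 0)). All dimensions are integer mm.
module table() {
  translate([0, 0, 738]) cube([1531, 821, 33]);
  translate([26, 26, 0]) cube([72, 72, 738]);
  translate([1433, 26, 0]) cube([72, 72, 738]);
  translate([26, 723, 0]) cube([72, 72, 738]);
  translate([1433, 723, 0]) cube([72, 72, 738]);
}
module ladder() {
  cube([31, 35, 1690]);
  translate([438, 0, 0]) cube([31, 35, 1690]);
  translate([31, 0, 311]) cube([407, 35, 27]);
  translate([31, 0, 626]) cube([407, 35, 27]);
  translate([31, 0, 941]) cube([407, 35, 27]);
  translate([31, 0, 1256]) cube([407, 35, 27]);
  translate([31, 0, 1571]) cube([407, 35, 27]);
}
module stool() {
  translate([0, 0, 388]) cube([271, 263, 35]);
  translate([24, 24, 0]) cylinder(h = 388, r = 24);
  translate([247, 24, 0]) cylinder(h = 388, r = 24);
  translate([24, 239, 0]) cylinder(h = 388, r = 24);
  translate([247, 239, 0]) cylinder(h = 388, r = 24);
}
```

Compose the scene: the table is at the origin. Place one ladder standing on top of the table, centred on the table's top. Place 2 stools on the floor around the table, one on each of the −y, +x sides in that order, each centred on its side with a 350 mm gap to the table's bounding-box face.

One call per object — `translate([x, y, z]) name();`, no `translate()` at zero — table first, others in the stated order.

table();
translate([531, 393, 771]) ladder();
translate([630, -613, 0]) stool();
translate([1881, 279, 0]) stool();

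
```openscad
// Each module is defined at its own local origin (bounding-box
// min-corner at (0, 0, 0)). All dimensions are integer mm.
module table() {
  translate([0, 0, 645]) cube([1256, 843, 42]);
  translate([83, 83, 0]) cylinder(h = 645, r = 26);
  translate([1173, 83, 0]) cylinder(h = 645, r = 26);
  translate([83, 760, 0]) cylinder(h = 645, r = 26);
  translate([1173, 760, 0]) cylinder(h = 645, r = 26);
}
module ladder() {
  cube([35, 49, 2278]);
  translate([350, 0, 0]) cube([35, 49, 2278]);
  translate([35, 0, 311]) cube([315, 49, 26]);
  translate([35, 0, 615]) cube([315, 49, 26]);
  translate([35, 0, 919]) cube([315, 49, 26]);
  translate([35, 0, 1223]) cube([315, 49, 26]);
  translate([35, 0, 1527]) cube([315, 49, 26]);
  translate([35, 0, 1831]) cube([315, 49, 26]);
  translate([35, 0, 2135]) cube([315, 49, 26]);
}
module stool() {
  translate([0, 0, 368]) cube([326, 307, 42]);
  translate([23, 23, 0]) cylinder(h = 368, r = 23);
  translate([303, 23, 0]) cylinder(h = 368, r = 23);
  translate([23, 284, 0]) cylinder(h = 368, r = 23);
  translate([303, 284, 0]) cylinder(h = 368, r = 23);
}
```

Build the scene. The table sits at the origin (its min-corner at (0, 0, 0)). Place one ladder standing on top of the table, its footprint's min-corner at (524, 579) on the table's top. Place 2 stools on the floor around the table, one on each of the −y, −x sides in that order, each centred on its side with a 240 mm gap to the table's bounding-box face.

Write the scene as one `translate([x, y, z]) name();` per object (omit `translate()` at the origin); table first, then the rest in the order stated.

table();
translate([524, 579, 687]) ladder();
translate([465, -547, 0]) stool();
translate([-566, 268, 0]) stool();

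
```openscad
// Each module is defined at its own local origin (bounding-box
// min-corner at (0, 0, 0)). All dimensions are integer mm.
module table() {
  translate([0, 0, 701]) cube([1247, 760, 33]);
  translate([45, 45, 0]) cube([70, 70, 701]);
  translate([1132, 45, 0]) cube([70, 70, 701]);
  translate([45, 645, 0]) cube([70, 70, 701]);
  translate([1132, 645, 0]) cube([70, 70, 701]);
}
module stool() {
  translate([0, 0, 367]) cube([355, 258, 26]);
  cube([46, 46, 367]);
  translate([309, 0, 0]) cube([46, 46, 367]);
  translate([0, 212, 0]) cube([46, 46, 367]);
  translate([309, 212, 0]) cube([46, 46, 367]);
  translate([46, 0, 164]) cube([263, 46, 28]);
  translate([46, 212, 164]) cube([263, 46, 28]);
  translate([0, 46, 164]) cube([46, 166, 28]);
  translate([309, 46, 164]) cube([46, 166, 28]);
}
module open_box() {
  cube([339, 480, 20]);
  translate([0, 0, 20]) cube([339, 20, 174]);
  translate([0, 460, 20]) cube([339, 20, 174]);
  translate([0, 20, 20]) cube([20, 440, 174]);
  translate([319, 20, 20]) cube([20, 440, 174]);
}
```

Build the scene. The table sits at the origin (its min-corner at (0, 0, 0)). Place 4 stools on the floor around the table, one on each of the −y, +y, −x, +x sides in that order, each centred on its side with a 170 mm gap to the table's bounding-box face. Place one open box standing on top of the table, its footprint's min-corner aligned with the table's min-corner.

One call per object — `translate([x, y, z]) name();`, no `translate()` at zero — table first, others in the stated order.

table();
translate([446, -428, 0]) stool();
translate([446, 930, 0]) stool();
translate([-525, 251, 0]) stool();
translate([1417, 251, 0]) stool();
translate([0, 0, 734]) open_box();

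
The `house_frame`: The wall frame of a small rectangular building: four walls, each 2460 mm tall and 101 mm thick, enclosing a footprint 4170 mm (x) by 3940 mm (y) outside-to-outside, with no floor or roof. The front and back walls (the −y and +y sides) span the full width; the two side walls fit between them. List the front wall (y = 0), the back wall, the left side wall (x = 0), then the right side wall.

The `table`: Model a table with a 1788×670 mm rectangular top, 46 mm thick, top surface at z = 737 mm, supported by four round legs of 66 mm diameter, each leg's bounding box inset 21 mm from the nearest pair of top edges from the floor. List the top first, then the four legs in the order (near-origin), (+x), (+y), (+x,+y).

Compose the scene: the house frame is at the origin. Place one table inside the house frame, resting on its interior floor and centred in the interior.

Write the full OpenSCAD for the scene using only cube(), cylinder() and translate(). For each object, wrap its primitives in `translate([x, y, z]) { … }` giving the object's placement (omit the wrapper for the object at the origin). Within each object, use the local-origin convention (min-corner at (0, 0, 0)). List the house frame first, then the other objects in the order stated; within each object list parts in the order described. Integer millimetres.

cube([4170, 101, 2460]);
translate([0, 3839, 0]) cube([4170, 101, 2460]);
translate([0, 101, 0]) cube([101, 3738, 2460]);
translate([4069, 101, 0]) cube([101, 3738, 2460]);
translate([1191, 1635, 0]) {
  translate([0, 0, 691]) cube([1788, 670, 46]);
  translate([54, 54, 0]) cylinder(h = 691, r = 33);
  translate([1734, 54, 0]) cylinder(h = 691, r = 33);
  translate([54, 616, 0]) cylinder(h = 691, r = 33);
  translate([1734, 616, 0]) cylinder(h = 691, r = 33);
}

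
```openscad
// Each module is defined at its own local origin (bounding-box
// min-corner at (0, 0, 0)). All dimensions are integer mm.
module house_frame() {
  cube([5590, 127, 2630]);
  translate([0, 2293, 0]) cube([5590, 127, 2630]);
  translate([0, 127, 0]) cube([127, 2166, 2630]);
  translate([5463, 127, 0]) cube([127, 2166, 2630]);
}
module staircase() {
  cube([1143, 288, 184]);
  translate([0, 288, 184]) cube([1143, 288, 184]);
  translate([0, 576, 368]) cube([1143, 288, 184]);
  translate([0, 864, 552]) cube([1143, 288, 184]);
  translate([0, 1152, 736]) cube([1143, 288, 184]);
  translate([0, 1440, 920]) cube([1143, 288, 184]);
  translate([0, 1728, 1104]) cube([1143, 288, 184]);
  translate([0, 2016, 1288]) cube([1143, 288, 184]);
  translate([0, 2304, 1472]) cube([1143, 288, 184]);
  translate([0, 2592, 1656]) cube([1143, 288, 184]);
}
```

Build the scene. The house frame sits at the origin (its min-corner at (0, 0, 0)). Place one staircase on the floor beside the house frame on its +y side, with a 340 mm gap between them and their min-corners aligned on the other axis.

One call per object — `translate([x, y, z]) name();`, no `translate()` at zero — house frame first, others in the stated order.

house_frame();
translate([0, 2760, 0]) staircase();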